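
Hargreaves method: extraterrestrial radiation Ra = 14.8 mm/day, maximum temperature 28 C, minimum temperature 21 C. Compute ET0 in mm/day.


Tmean = (Tmax + Tmin)/2 = (28 + 21)/2 = 24.5
ET0 = 0.0023 * 14.8 * (24.5 + 17.8) * sqrt(28 - 21)
ET0 = 0.0023 * 14.8 * 42.3 * 2.645751

3.8096 mm/day


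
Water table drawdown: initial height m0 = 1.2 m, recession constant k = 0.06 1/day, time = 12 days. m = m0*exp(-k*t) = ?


m = m0 * exp(-k*t)
m = 1.2 * exp(-0.06 * 12)
m = 1.2 * exp(-0.7200)

0.5841 m


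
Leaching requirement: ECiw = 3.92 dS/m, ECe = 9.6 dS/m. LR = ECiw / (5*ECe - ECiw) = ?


LR = ECiw / (5*ECe - ECiw)
LR = 3.92 / (5*9.6 - 3.92)
LR = 3.92 / 44.0800

0.0889


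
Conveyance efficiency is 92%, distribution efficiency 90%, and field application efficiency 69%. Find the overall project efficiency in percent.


Ec = 0.92, Eb = 0.9, Ea = 0.69
E = 0.92 * 0.9 * 0.69 * 100 = 57.1320%

57.1320 %


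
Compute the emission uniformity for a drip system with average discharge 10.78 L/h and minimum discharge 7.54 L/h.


EU = (q_min/q_avg)*100 = (7.54/10.78)*100 = 69.9443%

69.9443 %


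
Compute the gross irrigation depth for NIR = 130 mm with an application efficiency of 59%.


Ea = 59% = 0.59
GID = NIR / Ea = 130 / 0.59 = 220.3390 mm

220.3390 mm


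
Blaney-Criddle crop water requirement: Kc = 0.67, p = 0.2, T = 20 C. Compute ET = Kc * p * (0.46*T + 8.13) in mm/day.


ET = Kc * p * (0.46*T + 8.13)
ET = 0.67 * 0.2 * (0.46*20 + 8.13)
ET = 0.67 * 0.2 * 17.3300

2.3222 mm/day


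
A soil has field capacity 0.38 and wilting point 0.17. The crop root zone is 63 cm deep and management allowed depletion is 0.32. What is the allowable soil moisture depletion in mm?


SMD = (FC - PWP) * d * MAD * 10
SMD = (0.38 - 0.17) * 63 * 0.32 * 10
SMD = 0.2100 * 63 * 0.32 * 10

42.3360 mm


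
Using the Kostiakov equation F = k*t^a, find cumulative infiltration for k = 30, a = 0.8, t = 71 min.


F = k * t^a = 30 * 71^0.8
F = 30 * 30.269600

908.0880 mm


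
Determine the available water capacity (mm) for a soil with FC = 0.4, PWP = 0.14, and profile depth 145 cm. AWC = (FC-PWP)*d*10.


AWC = (FC - PWP) * d * 10
AWC = (0.4 - 0.14) * 145 * 10
AWC = 0.2600 * 145 * 10

377.0000 mm


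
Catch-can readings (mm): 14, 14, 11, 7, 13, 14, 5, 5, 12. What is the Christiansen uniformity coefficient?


mean = 10.555556 mm
MAD = 3.259259 mm
CU = (1 - 3.259259/10.555556)*100

69.1228 %


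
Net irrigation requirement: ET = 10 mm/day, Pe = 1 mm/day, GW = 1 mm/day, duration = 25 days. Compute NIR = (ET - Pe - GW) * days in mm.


Daily deficit = ET - Pe - GW = 10 - 1 - 1 = 8 mm/day
NIR = 8 * 25 = 200 mm

200.0000 mm


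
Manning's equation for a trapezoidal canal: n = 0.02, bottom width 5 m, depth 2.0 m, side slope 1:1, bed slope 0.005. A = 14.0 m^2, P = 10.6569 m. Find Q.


R = A/P = 14.0/10.6569 = 1.313703
Q = (1/0.02) * 14.0 * 1.313703^(2/3) * 0.005^0.5

59.3719 m^3/s


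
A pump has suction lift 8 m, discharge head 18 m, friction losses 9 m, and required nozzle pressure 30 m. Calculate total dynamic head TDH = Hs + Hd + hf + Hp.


TDH = Hs + Hd + hf + Hp = 8 + 18 + 9 + 30 = 65

65 m


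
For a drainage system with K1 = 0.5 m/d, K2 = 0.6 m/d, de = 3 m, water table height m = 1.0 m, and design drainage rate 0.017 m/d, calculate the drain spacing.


S^2 = 8*K2*de*m/q + 4*K1*m^2/q
S^2 = 8*0.6*3*1.0/0.017 + 4*0.5*1.0^2/0.017
S = sqrt(964.7059)

31.0597 m


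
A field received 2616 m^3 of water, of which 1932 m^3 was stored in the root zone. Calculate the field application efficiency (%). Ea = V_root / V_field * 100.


Ea = V_root / V_field * 100 = 1932 / 2616 * 100 = 73.8532%

73.8532 %


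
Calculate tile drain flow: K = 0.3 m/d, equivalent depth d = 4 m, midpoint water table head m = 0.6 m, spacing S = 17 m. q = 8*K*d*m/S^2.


q = 8*K*d*m/S^2
q = 8*0.3*4*0.6/17^2
q = 5.7600 / 289

0.0199 m/d


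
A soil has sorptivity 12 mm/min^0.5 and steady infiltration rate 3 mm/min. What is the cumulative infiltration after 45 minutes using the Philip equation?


F = S*sqrt(t) + A*t
F = 12*sqrt(45) + 3*45
F = 12*6.708204 + 135

215.4984 mm


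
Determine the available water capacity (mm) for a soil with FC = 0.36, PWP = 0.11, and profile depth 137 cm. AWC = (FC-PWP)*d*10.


AWC = (FC - PWP) * d * 10
AWC = (0.36 - 0.11) * 137 * 10
AWC = 0.2500 * 137 * 10

342.5000 mm


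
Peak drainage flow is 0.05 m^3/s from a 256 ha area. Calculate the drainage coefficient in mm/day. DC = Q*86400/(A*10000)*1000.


DC = Q * 86400 / (A * 10000) * 1000
DC = 0.05 * 86400 / (256 * 10000) * 1000
DC = 4320000.0000 / 2560000

1.6875 mm/day


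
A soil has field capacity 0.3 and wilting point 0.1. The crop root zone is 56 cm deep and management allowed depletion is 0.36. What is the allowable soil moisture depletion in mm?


SMD = (FC - PWP) * d * MAD * 10
SMD = (0.3 - 0.1) * 56 * 0.36 * 10
SMD = 0.2000 * 56 * 0.36 * 10

40.3200 mm


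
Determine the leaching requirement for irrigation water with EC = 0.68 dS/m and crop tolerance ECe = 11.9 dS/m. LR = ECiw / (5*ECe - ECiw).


LR = ECiw / (5*ECe - ECiw)
LR = 0.68 / (5*11.9 - 0.68)
LR = 0.68 / 58.8200

0.0116


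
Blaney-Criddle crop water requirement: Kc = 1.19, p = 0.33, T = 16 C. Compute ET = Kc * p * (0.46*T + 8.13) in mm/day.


ET = Kc * p * (0.46*T + 8.13)
ET = 1.19 * 0.33 * (0.46*16 + 8.13)
ET = 1.19 * 0.33 * 15.4900

6.0829 mm/day


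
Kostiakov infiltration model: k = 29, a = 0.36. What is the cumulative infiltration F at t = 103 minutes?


F = k * t^a = 29 * 103^0.36
F = 29 * 5.304218

153.8223 mm


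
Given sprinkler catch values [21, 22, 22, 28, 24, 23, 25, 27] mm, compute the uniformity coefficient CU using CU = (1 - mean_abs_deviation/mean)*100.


mean = 24.000000 mm
MAD = 2.000000 mm
CU = (1 - 2.000000/24.000000)*100

91.6667 %


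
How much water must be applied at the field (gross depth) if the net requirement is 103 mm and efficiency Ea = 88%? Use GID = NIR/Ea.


Ea = 88% = 0.88
GID = NIR / Ea = 103 / 0.88 = 117.0455 mm

117.0455 mm


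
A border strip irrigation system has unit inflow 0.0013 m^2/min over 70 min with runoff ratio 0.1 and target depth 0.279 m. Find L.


L = q*t/((1+r)*Z)
L = 0.0013*70/((1+0.1)*0.279)
L = 0.091/0.3069

0.2965 m


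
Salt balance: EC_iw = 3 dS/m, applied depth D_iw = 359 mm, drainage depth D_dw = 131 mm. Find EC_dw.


EC_dw = EC_iw * D_iw / D_dw
EC_dw = 3 * 359 / 131
EC_dw = 1077 / 131

8.2214 dS/m


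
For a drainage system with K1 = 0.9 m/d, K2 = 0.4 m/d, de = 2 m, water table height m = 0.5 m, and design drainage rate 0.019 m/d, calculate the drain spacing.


S^2 = 8*K2*de*m/q + 4*K1*m^2/q
S^2 = 8*0.4*2*0.5/0.019 + 4*0.9*0.5^2/0.019
S = sqrt(215.7895)

14.6898 m


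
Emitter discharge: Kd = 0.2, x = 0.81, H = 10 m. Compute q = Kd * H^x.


q = Kd * H^x = 0.2 * 10^0.81 = 0.2 * 6.456542

1.2913 L/h


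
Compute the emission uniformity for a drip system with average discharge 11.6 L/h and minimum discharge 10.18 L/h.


EU = (q_min/q_avg)*100 = (10.18/11.6)*100 = 87.7586%

87.7586 %


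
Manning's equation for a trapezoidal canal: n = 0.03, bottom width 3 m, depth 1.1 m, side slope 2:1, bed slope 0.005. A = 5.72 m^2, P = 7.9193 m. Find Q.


R = A/P = 5.72/7.9193 = 0.722286
Q = (1/0.03) * 5.72 * 0.722286^(2/3) * 0.005^0.5

10.8534 m^3/s


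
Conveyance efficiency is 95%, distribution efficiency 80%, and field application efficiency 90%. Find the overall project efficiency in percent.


Ec = 0.95, Eb = 0.8, Ea = 0.9
E = 0.95 * 0.8 * 0.9 * 100 = 68.4000%

68.4000 %


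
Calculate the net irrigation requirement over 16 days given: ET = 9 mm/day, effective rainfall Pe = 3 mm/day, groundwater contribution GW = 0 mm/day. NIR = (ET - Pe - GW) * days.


Daily deficit = ET - Pe - GW = 9 - 3 - 0 = 6 mm/day
NIR = 6 * 16 = 96 mm

96.0000 mm


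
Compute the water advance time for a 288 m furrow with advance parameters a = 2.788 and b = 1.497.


t = (L/a)^(1/b)
t = (288/2.788)^(1/1.497)
t = 103.299857^(1/1.497)

22.1526 min


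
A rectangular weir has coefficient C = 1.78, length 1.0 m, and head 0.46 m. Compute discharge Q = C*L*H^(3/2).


Q = C * L * H^(3/2) = 1.78 * 1.0 * 0.46^1.5 = 1.78 * 1.0 * 0.311987

0.5553 m^3/s


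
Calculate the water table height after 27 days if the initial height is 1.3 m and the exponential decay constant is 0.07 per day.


m = m0 * exp(-k*t)
m = 1.3 * exp(-0.07 * 27)
m = 1.3 * exp(-1.8900)

0.1964 m


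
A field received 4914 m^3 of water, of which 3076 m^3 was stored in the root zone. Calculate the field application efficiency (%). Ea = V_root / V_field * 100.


Ea = V_root / V_field * 100 = 3076 / 4914 * 100 = 62.5967%

62.5967 %


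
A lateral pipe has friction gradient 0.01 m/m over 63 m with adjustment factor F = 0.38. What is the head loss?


hf = J * L * F = 0.01 * 63 * 0.38 = 0.2394 m

0.2394 m


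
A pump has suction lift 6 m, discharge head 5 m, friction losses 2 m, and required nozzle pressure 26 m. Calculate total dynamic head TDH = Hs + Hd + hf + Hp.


TDH = Hs + Hd + hf + Hp = 6 + 5 + 2 + 26 = 39

39 m


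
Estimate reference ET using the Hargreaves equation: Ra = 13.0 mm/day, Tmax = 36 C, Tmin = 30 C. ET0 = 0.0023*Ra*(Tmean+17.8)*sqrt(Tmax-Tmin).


Tmean = (Tmax + Tmin)/2 = (36 + 30)/2 = 33.0
ET0 = 0.0023 * 13.0 * (33.0 + 17.8) * sqrt(36 - 30)
ET0 = 0.0023 * 13.0 * 50.8 * 2.449490

3.7206 mm/day


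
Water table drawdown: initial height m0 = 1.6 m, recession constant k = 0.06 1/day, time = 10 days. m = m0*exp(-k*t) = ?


m = m0 * exp(-k*t)
m = 1.6 * exp(-0.06 * 10)
m = 1.6 * exp(-0.6000)

0.8781 m


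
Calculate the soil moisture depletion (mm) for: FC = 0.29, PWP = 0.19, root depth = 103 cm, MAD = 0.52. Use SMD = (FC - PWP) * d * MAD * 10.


SMD = (FC - PWP) * d * MAD * 10
SMD = (0.29 - 0.19) * 103 * 0.52 * 10
SMD = 0.1000 * 103 * 0.52 * 10

53.5600 mm


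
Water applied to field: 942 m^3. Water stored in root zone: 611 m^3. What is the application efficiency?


Ea = V_root / V_field * 100 = 611 / 942 * 100 = 64.8620%

64.8620 %


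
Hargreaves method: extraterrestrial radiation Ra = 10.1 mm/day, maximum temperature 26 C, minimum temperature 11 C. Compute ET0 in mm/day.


Tmean = (Tmax + Tmin)/2 = (26 + 11)/2 = 18.5
ET0 = 0.0023 * 10.1 * (18.5 + 17.8) * sqrt(26 - 11)
ET0 = 0.0023 * 10.1 * 36.3 * 3.872983

3.2659 mm/day


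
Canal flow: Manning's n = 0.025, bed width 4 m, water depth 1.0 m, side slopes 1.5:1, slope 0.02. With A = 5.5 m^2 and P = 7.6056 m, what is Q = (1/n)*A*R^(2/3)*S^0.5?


R = A/P = 5.5/7.6056 = 0.723151
Q = (1/0.025) * 5.5 * 0.723151^(2/3) * 0.02^0.5

25.0663 m^3/s


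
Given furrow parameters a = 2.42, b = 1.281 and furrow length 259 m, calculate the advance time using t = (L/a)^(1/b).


t = (L/a)^(1/b)
t = (259/2.42)^(1/1.281)
t = 107.024793^(1/1.281)

38.3970 min


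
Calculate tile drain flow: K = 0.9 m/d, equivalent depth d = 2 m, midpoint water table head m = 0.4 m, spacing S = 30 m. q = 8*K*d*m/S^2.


q = 8*K*d*m/S^2
q = 8*0.9*2*0.4/30^2
q = 5.7600 / 900

0.0064 m/d


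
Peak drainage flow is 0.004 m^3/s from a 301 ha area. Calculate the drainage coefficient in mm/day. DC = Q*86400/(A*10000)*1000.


DC = Q * 86400 / (A * 10000) * 1000
DC = 0.004 * 86400 / (301 * 10000) * 1000
DC = 345600.0000 / 3010000

0.1148 mm/day


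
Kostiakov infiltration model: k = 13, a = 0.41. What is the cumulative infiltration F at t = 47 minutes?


F = k * t^a = 13 * 47^0.41
F = 13 * 4.847972

63.0236 mm


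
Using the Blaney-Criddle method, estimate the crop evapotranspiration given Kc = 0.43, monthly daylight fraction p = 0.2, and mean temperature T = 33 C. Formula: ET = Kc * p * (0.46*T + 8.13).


ET = Kc * p * (0.46*T + 8.13)
ET = 0.43 * 0.2 * (0.46*33 + 8.13)
ET = 0.43 * 0.2 * 23.3100

2.0047 mm/day


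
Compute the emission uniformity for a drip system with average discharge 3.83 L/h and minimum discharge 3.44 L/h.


EU = (q_min/q_avg)*100 = (3.44/3.83)*100 = 89.8172%

89.8172 %


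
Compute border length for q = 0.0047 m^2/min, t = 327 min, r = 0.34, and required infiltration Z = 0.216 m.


L = q*t/((1+r)*Z)
L = 0.0047*327/((1+0.34)*0.216)
L = 1.5369/0.28944

5.3099 m


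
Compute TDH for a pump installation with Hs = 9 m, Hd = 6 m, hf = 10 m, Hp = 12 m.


TDH = Hs + Hd + hf + Hp = 9 + 6 + 10 + 12 = 37

37 m


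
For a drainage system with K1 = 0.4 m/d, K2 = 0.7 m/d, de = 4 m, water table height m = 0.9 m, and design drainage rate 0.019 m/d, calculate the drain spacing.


S^2 = 8*K2*de*m/q + 4*K1*m^2/q
S^2 = 8*0.7*4*0.9/0.019 + 4*0.4*0.9^2/0.019
S = sqrt(1129.2632)

33.6045 m


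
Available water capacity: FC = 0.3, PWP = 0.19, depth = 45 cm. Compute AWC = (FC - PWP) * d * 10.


AWC = (FC - PWP) * d * 10
AWC = (0.3 - 0.19) * 45 * 10
AWC = 0.1100 * 45 * 10

49.5000 mm


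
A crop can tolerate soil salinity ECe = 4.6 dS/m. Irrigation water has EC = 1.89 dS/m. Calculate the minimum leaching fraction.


LR = ECiw / (5*ECe - ECiw)
LR = 1.89 / (5*4.6 - 1.89)
LR = 1.89 / 21.1100

0.0895


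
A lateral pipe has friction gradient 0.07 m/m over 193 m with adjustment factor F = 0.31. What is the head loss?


hf = J * L * F = 0.07 * 193 * 0.31 = 4.1881 m

4.1881 m


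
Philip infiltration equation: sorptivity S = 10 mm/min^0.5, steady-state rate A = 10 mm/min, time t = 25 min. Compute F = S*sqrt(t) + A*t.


F = S*sqrt(t) + A*t
F = 10*sqrt(25) + 10*25
F = 10*5.000000 + 250

300.0000 mm


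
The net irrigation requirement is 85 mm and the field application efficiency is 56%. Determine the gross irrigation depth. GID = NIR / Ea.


Ea = 56% = 0.56
GID = NIR / Ea = 85 / 0.56 = 151.7857 mm

151.7857 mm


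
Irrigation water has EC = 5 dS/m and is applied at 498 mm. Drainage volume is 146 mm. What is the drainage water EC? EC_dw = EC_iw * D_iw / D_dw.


EC_dw = EC_iw * D_iw / D_dw
EC_dw = 5 * 498 / 146
EC_dw = 2490 / 146

17.0548 dS/m


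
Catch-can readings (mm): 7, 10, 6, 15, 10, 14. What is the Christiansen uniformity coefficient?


mean = 10.333333 mm
MAD = 2.777778 mm
CU = (1 - 2.777778/10.333333)*100

73.1183 %


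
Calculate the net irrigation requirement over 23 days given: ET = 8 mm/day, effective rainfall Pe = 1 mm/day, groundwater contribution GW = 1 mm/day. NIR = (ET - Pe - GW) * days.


Daily deficit = ET - Pe - GW = 8 - 1 - 1 = 6 mm/day
NIR = 6 * 23 = 138 mm

138.0000 mm


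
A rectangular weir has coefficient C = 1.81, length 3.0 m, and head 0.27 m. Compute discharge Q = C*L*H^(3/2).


Q = C * L * H^(3/2) = 1.81 * 3.0 * 0.27^1.5 = 1.81 * 3.0 * 0.140296

0.7618 m^3/s


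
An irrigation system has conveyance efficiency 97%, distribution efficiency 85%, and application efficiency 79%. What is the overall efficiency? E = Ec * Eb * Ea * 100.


Ec = 0.97, Eb = 0.85, Ea = 0.79
E = 0.97 * 0.85 * 0.79 * 100 = 65.1355%

65.1355 %


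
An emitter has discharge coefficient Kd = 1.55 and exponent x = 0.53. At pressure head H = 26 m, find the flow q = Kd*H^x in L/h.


q = Kd * H^x = 1.55 * 26^0.53 = 1.55 * 5.622583

8.7150 L/h


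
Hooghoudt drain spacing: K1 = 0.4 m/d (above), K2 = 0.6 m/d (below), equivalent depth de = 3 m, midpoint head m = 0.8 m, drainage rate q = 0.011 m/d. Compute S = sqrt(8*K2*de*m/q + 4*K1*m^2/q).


S^2 = 8*K2*de*m/q + 4*K1*m^2/q
S^2 = 8*0.6*3*0.8/0.011 + 4*0.4*0.8^2/0.011
S = sqrt(1140.3636)

33.7693 m


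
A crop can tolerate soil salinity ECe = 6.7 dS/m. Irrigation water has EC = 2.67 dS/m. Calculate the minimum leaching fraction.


LR = ECiw / (5*ECe - ECiw)
LR = 2.67 / (5*6.7 - 2.67)
LR = 2.67 / 30.8300

0.0866


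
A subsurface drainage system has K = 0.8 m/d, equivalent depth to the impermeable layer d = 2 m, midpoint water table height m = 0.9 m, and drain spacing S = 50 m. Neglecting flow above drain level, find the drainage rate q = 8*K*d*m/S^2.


q = 8*K*d*m/S^2
q = 8*0.8*2*0.9/50^2
q = 11.5200 / 2500

0.0046 m/d


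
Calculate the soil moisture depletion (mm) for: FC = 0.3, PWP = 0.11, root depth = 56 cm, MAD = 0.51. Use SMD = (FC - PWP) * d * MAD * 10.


SMD = (FC - PWP) * d * MAD * 10
SMD = (0.3 - 0.11) * 56 * 0.51 * 10
SMD = 0.1900 * 56 * 0.51 * 10

54.2640 mm


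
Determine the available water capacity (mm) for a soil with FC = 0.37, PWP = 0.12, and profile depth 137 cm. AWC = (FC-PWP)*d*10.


AWC = (FC - PWP) * d * 10
AWC = (0.37 - 0.12) * 137 * 10
AWC = 0.2500 * 137 * 10

342.5000 mm


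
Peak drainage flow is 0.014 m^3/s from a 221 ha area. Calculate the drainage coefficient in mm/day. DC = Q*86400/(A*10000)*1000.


DC = Q * 86400 / (A * 10000) * 1000
DC = 0.014 * 86400 / (221 * 10000) * 1000
DC = 1209600.0000 / 2210000

0.5473 mm/day


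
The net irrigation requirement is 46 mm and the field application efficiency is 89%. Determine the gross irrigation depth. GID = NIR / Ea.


Ea = 89% = 0.89
GID = NIR / Ea = 46 / 0.89 = 51.6854 mm

51.6854 mm


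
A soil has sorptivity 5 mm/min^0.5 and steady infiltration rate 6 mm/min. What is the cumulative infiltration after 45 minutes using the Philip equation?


F = S*sqrt(t) + A*t
F = 5*sqrt(45) + 6*45
F = 5*6.708204 + 270

303.5410 mm


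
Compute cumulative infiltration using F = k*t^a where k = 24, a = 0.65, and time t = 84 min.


F = k * t^a = 24 * 84^0.65
F = 24 * 17.814824

427.5558 mm


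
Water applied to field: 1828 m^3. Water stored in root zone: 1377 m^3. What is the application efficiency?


Ea = V_root / V_field * 100 = 1377 / 1828 * 100 = 75.3282%

75.3282 %


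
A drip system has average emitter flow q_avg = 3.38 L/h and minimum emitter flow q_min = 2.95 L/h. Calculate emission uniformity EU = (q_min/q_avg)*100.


EU = (q_min/q_avg)*100 = (2.95/3.38)*100 = 87.2781%

87.2781 %


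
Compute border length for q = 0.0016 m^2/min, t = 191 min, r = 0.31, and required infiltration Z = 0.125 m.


L = q*t/((1+r)*Z)
L = 0.0016*191/((1+0.31)*0.125)
L = 0.3056/0.16375

1.8663 m


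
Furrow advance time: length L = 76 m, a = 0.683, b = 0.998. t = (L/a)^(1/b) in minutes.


t = (L/a)^(1/b)
t = (76/0.683)^(1/0.998)
t = 111.273792^(1/0.998)

112.3295 min


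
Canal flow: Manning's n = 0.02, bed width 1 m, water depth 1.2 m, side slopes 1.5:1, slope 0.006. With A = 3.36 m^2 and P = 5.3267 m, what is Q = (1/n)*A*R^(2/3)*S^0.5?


R = A/P = 3.36/5.3267 = 0.630785
Q = (1/0.02) * 3.36 * 0.630785^(2/3) * 0.006^0.5

9.5713 m^3/s


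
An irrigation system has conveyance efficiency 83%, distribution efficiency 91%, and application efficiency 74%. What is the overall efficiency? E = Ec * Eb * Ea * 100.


Ec = 0.83, Eb = 0.91, Ea = 0.74
E = 0.83 * 0.91 * 0.74 * 100 = 55.8922%

55.8922 %


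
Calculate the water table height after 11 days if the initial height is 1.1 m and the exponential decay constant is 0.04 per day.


m = m0 * exp(-k*t)
m = 1.1 * exp(-0.04 * 11)
m = 1.1 * exp(-0.4400)

0.7084 m


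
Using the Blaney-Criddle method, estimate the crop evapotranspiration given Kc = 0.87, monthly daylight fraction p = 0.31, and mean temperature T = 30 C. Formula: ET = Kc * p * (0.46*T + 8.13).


ET = Kc * p * (0.46*T + 8.13)
ET = 0.87 * 0.31 * (0.46*30 + 8.13)
ET = 0.87 * 0.31 * 21.9300

5.9145 mm/day


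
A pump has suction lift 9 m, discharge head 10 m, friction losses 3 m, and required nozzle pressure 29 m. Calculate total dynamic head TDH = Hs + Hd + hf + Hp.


TDH = Hs + Hd + hf + Hp = 9 + 10 + 3 + 29 = 51

51 m


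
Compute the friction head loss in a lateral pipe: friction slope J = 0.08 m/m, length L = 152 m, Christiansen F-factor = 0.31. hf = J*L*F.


hf = J * L * F = 0.08 * 152 * 0.31 = 3.7696 m

3.7696 m


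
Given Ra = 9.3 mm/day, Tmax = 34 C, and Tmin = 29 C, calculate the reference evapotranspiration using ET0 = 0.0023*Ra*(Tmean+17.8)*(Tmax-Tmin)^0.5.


Tmean = (Tmax + Tmin)/2 = (34 + 29)/2 = 31.5
ET0 = 0.0023 * 9.3 * (31.5 + 17.8) * sqrt(34 - 29)
ET0 = 0.0023 * 9.3 * 49.3 * 2.236068

2.3580 mm/day


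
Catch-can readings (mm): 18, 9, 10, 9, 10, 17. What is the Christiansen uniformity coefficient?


mean = 12.166667 mm
MAD = 3.555556 mm
CU = (1 - 3.555556/12.166667)*100

70.7763 %


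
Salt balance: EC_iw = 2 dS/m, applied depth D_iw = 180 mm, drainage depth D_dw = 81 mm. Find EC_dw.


EC_dw = EC_iw * D_iw / D_dw
EC_dw = 2 * 180 / 81
EC_dw = 360 / 81

4.4444 dS/m


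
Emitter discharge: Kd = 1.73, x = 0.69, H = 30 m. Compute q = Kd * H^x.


q = Kd * H^x = 1.73 * 30^0.69 = 1.73 * 10.452343

18.0826 L/h


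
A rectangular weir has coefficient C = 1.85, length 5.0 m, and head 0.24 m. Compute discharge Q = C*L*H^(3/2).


Q = C * L * H^(3/2) = 1.85 * 5.0 * 0.24^1.5 = 1.85 * 5.0 * 0.117576

1.0876 m^3/s


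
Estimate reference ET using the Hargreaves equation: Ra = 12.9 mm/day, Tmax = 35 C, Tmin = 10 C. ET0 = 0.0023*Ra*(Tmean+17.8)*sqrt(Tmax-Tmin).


Tmean = (Tmax + Tmin)/2 = (35 + 10)/2 = 22.5
ET0 = 0.0023 * 12.9 * (22.5 + 17.8) * sqrt(35 - 10)
ET0 = 0.0023 * 12.9 * 40.3 * 5.000000

5.9785 mm/day


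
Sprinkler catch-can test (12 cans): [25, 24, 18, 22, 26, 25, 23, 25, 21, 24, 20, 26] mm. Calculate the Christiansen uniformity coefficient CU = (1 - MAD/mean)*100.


mean = 23.250000 mm
MAD = 2.041667 mm
CU = (1 - 2.041667/23.250000)*100

91.2186 %


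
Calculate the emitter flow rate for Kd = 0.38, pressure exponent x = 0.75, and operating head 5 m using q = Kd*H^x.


q = Kd * H^x = 0.38 * 5^0.75 = 0.38 * 3.343702

1.2706 L/h


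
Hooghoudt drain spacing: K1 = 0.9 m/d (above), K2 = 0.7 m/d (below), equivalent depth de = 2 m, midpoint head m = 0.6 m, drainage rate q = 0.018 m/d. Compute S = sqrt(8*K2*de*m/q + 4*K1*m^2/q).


S^2 = 8*K2*de*m/q + 4*K1*m^2/q
S^2 = 8*0.7*2*0.6/0.018 + 4*0.9*0.6^2/0.018
S = sqrt(445.3333)

21.1029 m


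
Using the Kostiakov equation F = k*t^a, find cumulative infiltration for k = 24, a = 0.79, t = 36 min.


F = k * t^a = 24 * 36^0.79
F = 24 * 16.962075

407.0898 mm


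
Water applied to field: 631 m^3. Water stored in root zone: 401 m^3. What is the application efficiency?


Ea = V_root / V_field * 100 = 401 / 631 * 100 = 63.5499%

63.5499 %


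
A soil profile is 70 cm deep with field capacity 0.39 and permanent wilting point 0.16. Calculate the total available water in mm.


AWC = (FC - PWP) * d * 10
AWC = (0.39 - 0.16) * 70 * 10
AWC = 0.2300 * 70 * 10

161.0000 mm


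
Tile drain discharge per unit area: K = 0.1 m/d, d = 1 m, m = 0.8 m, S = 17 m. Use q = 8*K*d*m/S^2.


q = 8*K*d*m/S^2
q = 8*0.1*1*0.8/17^2
q = 0.6400 / 289

0.0022 m/d


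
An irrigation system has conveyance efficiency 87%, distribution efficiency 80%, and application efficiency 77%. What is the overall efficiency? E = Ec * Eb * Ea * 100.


Ec = 0.87, Eb = 0.8, Ea = 0.77
E = 0.87 * 0.8 * 0.77 * 100 = 53.5920%

53.5920 %


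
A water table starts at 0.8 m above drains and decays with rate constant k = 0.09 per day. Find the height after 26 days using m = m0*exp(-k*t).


m = m0 * exp(-k*t)
m = 0.8 * exp(-0.09 * 26)
m = 0.8 * exp(-2.3400)

0.0771 m


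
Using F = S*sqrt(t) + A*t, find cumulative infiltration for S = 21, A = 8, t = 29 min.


F = S*sqrt(t) + A*t
F = 21*sqrt(29) + 8*29
F = 21*5.385165 + 232

345.0885 mm


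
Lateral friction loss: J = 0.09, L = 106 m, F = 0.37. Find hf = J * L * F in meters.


hf = J * L * F = 0.09 * 106 * 0.37 = 3.5298 m

3.5298 m


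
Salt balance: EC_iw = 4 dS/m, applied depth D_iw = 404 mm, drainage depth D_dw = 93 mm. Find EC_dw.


EC_dw = EC_iw * D_iw / D_dw
EC_dw = 4 * 404 / 93
EC_dw = 1616 / 93

17.3763 dS/m


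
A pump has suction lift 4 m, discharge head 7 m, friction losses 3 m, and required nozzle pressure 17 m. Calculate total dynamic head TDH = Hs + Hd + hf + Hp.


TDH = Hs + Hd + hf + Hp = 4 + 7 + 3 + 17 = 31

31 m


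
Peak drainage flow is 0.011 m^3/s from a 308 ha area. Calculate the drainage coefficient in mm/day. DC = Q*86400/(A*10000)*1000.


DC = Q * 86400 / (A * 10000) * 1000
DC = 0.011 * 86400 / (308 * 10000) * 1000
DC = 950400.0000 / 3080000

0.3086 mm/day


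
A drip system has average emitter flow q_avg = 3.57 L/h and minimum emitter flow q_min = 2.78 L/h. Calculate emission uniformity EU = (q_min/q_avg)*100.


EU = (q_min/q_avg)*100 = (2.78/3.57)*100 = 77.8711%

77.8711 %


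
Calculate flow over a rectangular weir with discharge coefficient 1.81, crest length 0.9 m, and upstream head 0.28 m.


Q = C * L * H^(3/2) = 1.81 * 0.9 * 0.28^1.5 = 1.81 * 0.9 * 0.148162

0.2414 m^3/s


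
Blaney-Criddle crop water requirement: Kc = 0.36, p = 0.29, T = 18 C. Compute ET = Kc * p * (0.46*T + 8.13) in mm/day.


ET = Kc * p * (0.46*T + 8.13)
ET = 0.36 * 0.29 * (0.46*18 + 8.13)
ET = 0.36 * 0.29 * 16.4100

1.7132 mm/day


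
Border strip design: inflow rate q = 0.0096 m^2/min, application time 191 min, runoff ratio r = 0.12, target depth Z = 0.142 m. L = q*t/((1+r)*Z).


L = q*t/((1+r)*Z)
L = 0.0096*191/((1+0.12)*0.142)
L = 1.8336/0.15904

11.5292 m


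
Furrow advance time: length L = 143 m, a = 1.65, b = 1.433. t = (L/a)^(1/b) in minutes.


t = (L/a)^(1/b)
t = (143/1.65)^(1/1.433)
t = 86.666667^(1/1.433)

22.5063 min


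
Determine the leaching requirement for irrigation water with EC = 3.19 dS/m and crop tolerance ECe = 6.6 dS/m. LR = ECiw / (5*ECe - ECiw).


LR = ECiw / (5*ECe - ECiw)
LR = 3.19 / (5*6.6 - 3.19)
LR = 3.19 / 29.8100

0.1070


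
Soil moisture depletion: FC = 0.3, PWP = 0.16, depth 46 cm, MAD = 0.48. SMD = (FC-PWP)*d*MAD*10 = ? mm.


SMD = (FC - PWP) * d * MAD * 10
SMD = (0.3 - 0.16) * 46 * 0.48 * 10
SMD = 0.1400 * 46 * 0.48 * 10

30.9120 mm


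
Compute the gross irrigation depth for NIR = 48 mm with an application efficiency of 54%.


Ea = 54% = 0.54
GID = NIR / Ea = 48 / 0.54 = 88.8889 mm

88.8889 mm


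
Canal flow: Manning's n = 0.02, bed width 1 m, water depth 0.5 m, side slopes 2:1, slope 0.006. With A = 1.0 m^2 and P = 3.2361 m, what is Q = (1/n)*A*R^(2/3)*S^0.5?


R = A/P = 1.0/3.2361 = 0.309014
Q = (1/0.02) * 1.0 * 0.309014^(2/3) * 0.006^0.5

1.7702 m^3/s


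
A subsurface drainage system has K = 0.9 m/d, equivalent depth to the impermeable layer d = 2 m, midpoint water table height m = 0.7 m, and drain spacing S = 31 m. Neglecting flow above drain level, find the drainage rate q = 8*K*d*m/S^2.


q = 8*K*d*m/S^2
q = 8*0.9*2*0.7/31^2
q = 10.0800 / 961

0.0105 m/d


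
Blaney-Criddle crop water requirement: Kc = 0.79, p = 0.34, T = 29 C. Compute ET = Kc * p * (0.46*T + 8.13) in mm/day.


ET = Kc * p * (0.46*T + 8.13)
ET = 0.79 * 0.34 * (0.46*29 + 8.13)
ET = 0.79 * 0.34 * 21.4700

5.7668 mm/day


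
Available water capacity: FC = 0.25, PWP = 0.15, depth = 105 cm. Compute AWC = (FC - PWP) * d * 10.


AWC = (FC - PWP) * d * 10
AWC = (0.25 - 0.15) * 105 * 10
AWC = 0.1000 * 105 * 10

105.0000 mm


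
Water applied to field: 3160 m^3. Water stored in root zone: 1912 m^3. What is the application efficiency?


Ea = V_root / V_field * 100 = 1912 / 3160 * 100 = 60.5063%

60.5063 %


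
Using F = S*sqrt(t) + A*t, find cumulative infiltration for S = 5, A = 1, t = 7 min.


F = S*sqrt(t) + A*t
F = 5*sqrt(7) + 1*7
F = 5*2.645751 + 7

20.2288 mm


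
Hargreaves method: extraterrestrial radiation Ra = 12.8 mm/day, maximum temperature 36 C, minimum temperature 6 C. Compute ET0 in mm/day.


Tmean = (Tmax + Tmin)/2 = (36 + 6)/2 = 21.0
ET0 = 0.0023 * 12.8 * (21.0 + 17.8) * sqrt(36 - 6)
ET0 = 0.0023 * 12.8 * 38.8 * 5.477226

6.2565 mm/day


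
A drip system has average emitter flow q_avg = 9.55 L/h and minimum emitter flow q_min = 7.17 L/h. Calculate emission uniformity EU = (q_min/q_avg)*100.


EU = (q_min/q_avg)*100 = (7.17/9.55)*100 = 75.0785%

75.0785 %


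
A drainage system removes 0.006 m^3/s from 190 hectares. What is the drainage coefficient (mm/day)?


DC = Q * 86400 / (A * 10000) * 1000
DC = 0.006 * 86400 / (190 * 10000) * 1000
DC = 518400.0000 / 1900000

0.2728 mm/day


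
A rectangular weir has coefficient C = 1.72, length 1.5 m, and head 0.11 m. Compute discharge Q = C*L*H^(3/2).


Q = C * L * H^(3/2) = 1.72 * 1.5 * 0.11^1.5 = 1.72 * 1.5 * 0.036483

0.0941 m^3/s


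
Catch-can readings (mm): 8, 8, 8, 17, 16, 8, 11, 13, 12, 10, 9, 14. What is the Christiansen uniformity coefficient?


mean = 11.166667 mm
MAD = 2.694444 mm
CU = (1 - 2.694444/11.166667)*100

75.8707 %


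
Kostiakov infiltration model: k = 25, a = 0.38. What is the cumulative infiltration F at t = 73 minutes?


F = k * t^a = 25 * 73^0.38
F = 25 * 5.105787

127.6447 mm


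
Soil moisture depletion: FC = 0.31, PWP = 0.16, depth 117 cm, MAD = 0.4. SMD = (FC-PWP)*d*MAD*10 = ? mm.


SMD = (FC - PWP) * d * MAD * 10
SMD = (0.31 - 0.16) * 117 * 0.4 * 10
SMD = 0.1500 * 117 * 0.4 * 10

70.2000 mm


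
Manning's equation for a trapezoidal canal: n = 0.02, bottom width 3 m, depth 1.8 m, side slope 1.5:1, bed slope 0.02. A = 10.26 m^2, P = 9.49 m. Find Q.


R = A/P = 10.26/9.49 = 1.081138
Q = (1/0.02) * 10.26 * 1.081138^(2/3) * 0.02^0.5

76.4222 m^3/s


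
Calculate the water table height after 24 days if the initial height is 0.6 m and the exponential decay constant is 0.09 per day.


m = m0 * exp(-k*t)
m = 0.6 * exp(-0.09 * 24)
m = 0.6 * exp(-2.1600)

0.0692 m


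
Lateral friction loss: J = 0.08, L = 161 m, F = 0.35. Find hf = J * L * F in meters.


hf = J * L * F = 0.08 * 161 * 0.35 = 4.5080 m

4.5080 m


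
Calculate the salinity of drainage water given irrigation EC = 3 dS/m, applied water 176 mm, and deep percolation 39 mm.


EC_dw = EC_iw * D_iw / D_dw
EC_dw = 3 * 176 / 39
EC_dw = 528 / 39

13.5385 dS/m


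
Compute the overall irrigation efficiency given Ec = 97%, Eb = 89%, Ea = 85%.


Ec = 0.97, Eb = 0.89, Ea = 0.85
E = 0.97 * 0.89 * 0.85 * 100 = 73.3805%

73.3805 %


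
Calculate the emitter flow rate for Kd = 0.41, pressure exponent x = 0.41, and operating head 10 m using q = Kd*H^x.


q = Kd * H^x = 0.41 * 10^0.41 = 0.41 * 2.570396

1.0539 L/h


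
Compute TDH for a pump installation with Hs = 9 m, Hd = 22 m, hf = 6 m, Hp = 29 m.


TDH = Hs + Hd + hf + Hp = 9 + 22 + 6 + 29 = 66

66 m


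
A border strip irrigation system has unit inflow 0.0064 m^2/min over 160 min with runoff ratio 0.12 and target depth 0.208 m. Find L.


L = q*t/((1+r)*Z)
L = 0.0064*160/((1+0.12)*0.208)
L = 1.024/0.23296

4.3956 m


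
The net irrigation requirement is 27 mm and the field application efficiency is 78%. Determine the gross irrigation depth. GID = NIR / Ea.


Ea = 78% = 0.78
GID = NIR / Ea = 27 / 0.78 = 34.6154 mm

34.6154 mm


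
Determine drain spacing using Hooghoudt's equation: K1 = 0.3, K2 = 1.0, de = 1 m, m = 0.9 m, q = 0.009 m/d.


S^2 = 8*K2*de*m/q + 4*K1*m^2/q
S^2 = 8*1.0*1*0.9/0.009 + 4*0.3*0.9^2/0.009
S = sqrt(908.0000)

30.1330 m


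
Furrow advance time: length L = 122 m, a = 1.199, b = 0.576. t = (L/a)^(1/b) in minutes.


t = (L/a)^(1/b)
t = (122/1.199)^(1/0.576)
t = 101.751460^(1/0.576)

3057.1280 min


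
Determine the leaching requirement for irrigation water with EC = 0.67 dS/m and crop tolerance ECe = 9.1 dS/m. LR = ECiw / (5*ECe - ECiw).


LR = ECiw / (5*ECe - ECiw)
LR = 0.67 / (5*9.1 - 0.67)
LR = 0.67 / 44.8300

0.0149


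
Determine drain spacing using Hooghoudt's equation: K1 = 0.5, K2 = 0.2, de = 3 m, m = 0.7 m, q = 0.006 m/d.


S^2 = 8*K2*de*m/q + 4*K1*m^2/q
S^2 = 8*0.2*3*0.7/0.006 + 4*0.5*0.7^2/0.006
S = sqrt(723.3333)

26.8949 m


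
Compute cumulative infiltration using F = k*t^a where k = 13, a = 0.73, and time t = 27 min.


F = k * t^a = 13 * 27^0.73
F = 13 * 11.089081

144.1581 mm


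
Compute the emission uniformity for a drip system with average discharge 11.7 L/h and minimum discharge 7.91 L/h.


EU = (q_min/q_avg)*100 = (7.91/11.7)*100 = 67.6068%

67.6068 %


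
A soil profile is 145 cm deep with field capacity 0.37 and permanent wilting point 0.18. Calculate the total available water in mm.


AWC = (FC - PWP) * d * 10
AWC = (0.37 - 0.18) * 145 * 10
AWC = 0.1900 * 145 * 10

275.5000 mm


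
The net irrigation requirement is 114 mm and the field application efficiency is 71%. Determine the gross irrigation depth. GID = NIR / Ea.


Ea = 71% = 0.71
GID = NIR / Ea = 114 / 0.71 = 160.5634 mm

160.5634 mm


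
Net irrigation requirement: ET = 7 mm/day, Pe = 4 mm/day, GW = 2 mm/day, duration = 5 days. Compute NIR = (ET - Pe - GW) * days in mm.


Daily deficit = ET - Pe - GW = 7 - 4 - 2 = 1 mm/day
NIR = 1 * 5 = 5 mm

5.0000 mm


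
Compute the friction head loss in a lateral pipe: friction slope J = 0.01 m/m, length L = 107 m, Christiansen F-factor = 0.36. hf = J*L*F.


hf = J * L * F = 0.01 * 107 * 0.36 = 0.3852 m

0.3852 m


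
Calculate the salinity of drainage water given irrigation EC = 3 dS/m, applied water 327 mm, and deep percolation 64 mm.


EC_dw = EC_iw * D_iw / D_dw
EC_dw = 3 * 327 / 64
EC_dw = 981 / 64

15.3281 dS/m


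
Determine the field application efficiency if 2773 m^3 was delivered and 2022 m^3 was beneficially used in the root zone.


Ea = V_root / V_field * 100 = 2022 / 2773 * 100 = 72.9174%

72.9174 %


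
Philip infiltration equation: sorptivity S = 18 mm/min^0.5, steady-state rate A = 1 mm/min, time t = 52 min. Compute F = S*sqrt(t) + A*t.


F = S*sqrt(t) + A*t
F = 18*sqrt(52) + 1*52
F = 18*7.211103 + 52

181.7999 mm


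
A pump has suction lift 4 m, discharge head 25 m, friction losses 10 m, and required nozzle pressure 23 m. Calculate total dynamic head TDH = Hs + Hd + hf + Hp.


TDH = Hs + Hd + hf + Hp = 4 + 25 + 10 + 23 = 62

62 m


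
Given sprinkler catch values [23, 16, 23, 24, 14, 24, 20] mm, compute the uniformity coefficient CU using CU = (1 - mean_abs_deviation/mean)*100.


mean = 20.571429 mm
MAD = 3.346939 mm
CU = (1 - 3.346939/20.571429)*100

83.7302 %


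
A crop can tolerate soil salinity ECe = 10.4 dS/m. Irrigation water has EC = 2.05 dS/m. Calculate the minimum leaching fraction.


LR = ECiw / (5*ECe - ECiw)
LR = 2.05 / (5*10.4 - 2.05)
LR = 2.05 / 49.9500

0.0410


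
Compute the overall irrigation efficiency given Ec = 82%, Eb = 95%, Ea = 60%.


Ec = 0.82, Eb = 0.95, Ea = 0.6
E = 0.82 * 0.95 * 0.6 * 100 = 46.7400%

46.7400 %


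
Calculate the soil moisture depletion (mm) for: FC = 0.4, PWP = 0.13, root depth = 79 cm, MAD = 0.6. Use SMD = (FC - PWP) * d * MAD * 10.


SMD = (FC - PWP) * d * MAD * 10
SMD = (0.4 - 0.13) * 79 * 0.6 * 10
SMD = 0.2700 * 79 * 0.6 * 10

127.9800 mm


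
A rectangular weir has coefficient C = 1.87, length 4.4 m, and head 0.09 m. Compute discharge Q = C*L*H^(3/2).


Q = C * L * H^(3/2) = 1.87 * 4.4 * 0.09^1.5 = 1.87 * 4.4 * 0.027000

0.2222 m^3/s


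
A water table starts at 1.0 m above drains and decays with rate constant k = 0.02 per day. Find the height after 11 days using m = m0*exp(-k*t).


m = m0 * exp(-k*t)
m = 1.0 * exp(-0.02 * 11)
m = 1.0 * exp(-0.2200)

0.8025 m


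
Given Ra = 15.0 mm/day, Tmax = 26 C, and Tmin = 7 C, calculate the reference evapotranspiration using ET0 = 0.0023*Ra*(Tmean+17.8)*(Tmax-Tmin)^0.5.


Tmean = (Tmax + Tmin)/2 = (26 + 7)/2 = 16.5
ET0 = 0.0023 * 15.0 * (16.5 + 17.8) * sqrt(26 - 7)
ET0 = 0.0023 * 15.0 * 34.3 * 4.358899

5.1581 mm/day


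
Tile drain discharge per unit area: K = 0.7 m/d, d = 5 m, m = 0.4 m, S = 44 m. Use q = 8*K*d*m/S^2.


q = 8*K*d*m/S^2
q = 8*0.7*5*0.4/44^2
q = 11.2000 / 1936

0.0058 m/d


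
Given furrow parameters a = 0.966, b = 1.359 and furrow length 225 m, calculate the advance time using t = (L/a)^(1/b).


t = (L/a)^(1/b)
t = (225/0.966)^(1/1.359)
t = 232.919255^(1/1.359)

55.1916 min


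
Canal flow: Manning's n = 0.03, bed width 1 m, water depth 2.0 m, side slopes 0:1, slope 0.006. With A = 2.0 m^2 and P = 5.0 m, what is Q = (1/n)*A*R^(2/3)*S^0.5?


R = A/P = 2.0/5.0 = 0.400000
Q = (1/0.03) * 2.0 * 0.400000^(2/3) * 0.006^0.5

2.8034 m^3/s


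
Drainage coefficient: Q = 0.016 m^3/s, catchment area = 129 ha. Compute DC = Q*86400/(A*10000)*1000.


DC = Q * 86400 / (A * 10000) * 1000
DC = 0.016 * 86400 / (129 * 10000) * 1000
DC = 1382400.0000 / 1290000

1.0716 mm/day


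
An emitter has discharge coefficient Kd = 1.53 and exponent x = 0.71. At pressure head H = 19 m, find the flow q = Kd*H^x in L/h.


q = Kd * H^x = 1.53 * 19^0.71 = 1.53 * 8.089377

12.3767 L/h


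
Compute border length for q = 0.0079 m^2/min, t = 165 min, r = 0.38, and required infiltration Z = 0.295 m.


L = q*t/((1+r)*Z)
L = 0.0079*165/((1+0.38)*0.295)
L = 1.3035/0.4071

3.2019 m


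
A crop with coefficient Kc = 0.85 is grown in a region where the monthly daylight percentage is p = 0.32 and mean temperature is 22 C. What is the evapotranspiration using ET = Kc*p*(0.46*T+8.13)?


ET = Kc * p * (0.46*T + 8.13)
ET = 0.85 * 0.32 * (0.46*22 + 8.13)
ET = 0.85 * 0.32 * 18.2500

4.9640 mm/day


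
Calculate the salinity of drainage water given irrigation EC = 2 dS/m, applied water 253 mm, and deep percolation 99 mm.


EC_dw = EC_iw * D_iw / D_dw
EC_dw = 2 * 253 / 99
EC_dw = 506 / 99

5.1111 dS/m


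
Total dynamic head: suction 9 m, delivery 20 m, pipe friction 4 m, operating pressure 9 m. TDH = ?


TDH = Hs + Hd + hf + Hp = 9 + 20 + 4 + 9 = 42

42 m


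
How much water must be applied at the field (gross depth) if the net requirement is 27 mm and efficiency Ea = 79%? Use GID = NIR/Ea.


Ea = 79% = 0.79
GID = NIR / Ea = 27 / 0.79 = 34.1772 mm

34.1772 mm


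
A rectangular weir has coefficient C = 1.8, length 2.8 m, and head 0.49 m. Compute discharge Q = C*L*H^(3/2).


Q = C * L * H^(3/2) = 1.8 * 2.8 * 0.49^1.5 = 1.8 * 2.8 * 0.343000

1.7287 m^3/s


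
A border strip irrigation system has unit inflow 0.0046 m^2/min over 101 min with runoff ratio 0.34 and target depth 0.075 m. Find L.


L = q*t/((1+r)*Z)
L = 0.0046*101/((1+0.34)*0.075)
L = 0.4646/0.1005

4.6229 m


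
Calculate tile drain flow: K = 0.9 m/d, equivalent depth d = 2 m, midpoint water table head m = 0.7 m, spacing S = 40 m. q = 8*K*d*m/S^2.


q = 8*K*d*m/S^2
q = 8*0.9*2*0.7/40^2
q = 10.0800 / 1600

0.0063 m/d


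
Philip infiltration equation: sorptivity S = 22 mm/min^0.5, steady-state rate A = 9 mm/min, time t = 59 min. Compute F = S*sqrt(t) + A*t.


F = S*sqrt(t) + A*t
F = 22*sqrt(59) + 9*59
F = 22*7.681146 + 531

699.9852 mm


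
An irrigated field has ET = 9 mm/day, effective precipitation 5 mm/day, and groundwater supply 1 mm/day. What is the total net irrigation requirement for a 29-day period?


Daily deficit = ET - Pe - GW = 9 - 5 - 1 = 3 mm/day
NIR = 3 * 29 = 87 mm

87.0000 mm


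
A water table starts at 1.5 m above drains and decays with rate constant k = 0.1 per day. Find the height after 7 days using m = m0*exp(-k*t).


m = m0 * exp(-k*t)
m = 1.5 * exp(-0.1 * 7)
m = 1.5 * exp(-0.7000)

0.7449 m


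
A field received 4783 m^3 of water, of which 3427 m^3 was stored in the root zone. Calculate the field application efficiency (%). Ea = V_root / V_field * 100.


Ea = V_root / V_field * 100 = 3427 / 4783 * 100 = 71.6496%

71.6496 %


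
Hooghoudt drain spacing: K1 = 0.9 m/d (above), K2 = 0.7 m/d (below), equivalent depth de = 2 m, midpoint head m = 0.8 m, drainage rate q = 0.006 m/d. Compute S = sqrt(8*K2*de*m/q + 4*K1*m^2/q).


S^2 = 8*K2*de*m/q + 4*K1*m^2/q
S^2 = 8*0.7*2*0.8/0.006 + 4*0.9*0.8^2/0.006
S = sqrt(1877.3333)

43.3282 m


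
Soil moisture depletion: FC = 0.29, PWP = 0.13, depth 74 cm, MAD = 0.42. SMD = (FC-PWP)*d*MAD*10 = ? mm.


SMD = (FC - PWP) * d * MAD * 10
SMD = (0.29 - 0.13) * 74 * 0.42 * 10
SMD = 0.1600 * 74 * 0.42 * 10

49.7280 mm


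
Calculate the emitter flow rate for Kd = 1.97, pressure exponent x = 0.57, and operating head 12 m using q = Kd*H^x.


q = Kd * H^x = 1.97 * 12^0.57 = 1.97 * 4.122240

8.1208 L/h
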